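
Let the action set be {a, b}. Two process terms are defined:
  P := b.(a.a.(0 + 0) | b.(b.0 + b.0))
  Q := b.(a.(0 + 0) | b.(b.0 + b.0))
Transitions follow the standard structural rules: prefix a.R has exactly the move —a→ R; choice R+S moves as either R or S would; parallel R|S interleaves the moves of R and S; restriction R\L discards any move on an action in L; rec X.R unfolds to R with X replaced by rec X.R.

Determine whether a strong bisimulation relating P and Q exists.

NO

P's transition system — 10 states:
  m0 = b.(a.a.(0 + 0) | b.(b.0 + b.0)) | =b=> m1
  m1 = a.a.(0 + 0) | b.(b.0 + b.0) | =a=> m2, =b=> m3
  m2 = a.(0 + 0) | b.(b.0 + b.0) | =a=> m4, =b=> m5
  m3 = a.a.(0 + 0) | (b.0 + b.0) | =a=> m5, =b=> m6
  m4 = (0 + 0) | b.(b.0 + b.0) | =b=> m7
  m5 = a.(0 + 0) | (b.0 + b.0) | =a=> m7, =b=> m8
  m6 = a.a.(0 + 0) | 0 | =a=> m8
  m7 = (0 + 0) | (b.0 + b.0) | =b=> m9
  m8 = a.(0 + 0) | 0 | =a=> m9
  m9 = (0 + 0) | 0 | (no moves)
Q's transition system — 7 states:
  n0 = b.(a.(0 + 0) | b.(b.0 + b.0)) | =b=> n1
  n1 = a.(0 + 0) | b.(b.0 + b.0) | =a=> n2, =b=> n3
  n2 = (0 + 0) | b.(b.0 + b.0) | =b=> n4
  n3 = a.(0 + 0) | (b.0 + b.0) | =a=> n4, =b=> n5
  n4 = (0 + 0) | (b.0 + b.0) | =b=> n6
  n5 = a.(0 + 0) | 0 | =a=> n6
  n6 = (0 + 0) | 0 | (no moves)
Coarsest stable partition (strong bisimilarity classes):
  B0 = {m0}
  B1 = {m1}
  B2 = {m3}
  B3 = {m5, n3}
  B4 = {m7, n4}
  B5 = {m9, n6}
  B6 = {m8, n5}
  B7 = {m6}
  B8 = {m2, n1}
  B9 = {m4, n2}
  B10 = {n0}
m0 ∈ B0, n0 ∈ B10 → different blocks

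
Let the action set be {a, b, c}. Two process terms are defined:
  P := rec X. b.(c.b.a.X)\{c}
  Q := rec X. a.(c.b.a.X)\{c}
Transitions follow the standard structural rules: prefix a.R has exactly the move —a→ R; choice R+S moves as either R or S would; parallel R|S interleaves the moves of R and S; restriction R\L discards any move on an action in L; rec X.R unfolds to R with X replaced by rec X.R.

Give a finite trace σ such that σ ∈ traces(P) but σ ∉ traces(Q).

b

LTS(P): 2 reachable states
  p0 = rec X. b.(c.b.a.X)\{c} | -b-> p1
  p1 = (c.b.a.(rec X. b.(c.b.a.X)\{c}))\{c} | ·
LTS(Q): 2 reachable states
  q0 = rec X. a.(c.b.a.X)\{c} | -a-> q1
  q1 = (c.b.a.(rec X. a.(c.b.a.X)\{c}))\{c} | ·
Run σ = ⟨b⟩ on P: start {p0}
  [1] b ⇒ {p1}
  P completes σ.
Run σ = ⟨b⟩ on Q: start {q0}
  [1] b ⇒ no successor for Q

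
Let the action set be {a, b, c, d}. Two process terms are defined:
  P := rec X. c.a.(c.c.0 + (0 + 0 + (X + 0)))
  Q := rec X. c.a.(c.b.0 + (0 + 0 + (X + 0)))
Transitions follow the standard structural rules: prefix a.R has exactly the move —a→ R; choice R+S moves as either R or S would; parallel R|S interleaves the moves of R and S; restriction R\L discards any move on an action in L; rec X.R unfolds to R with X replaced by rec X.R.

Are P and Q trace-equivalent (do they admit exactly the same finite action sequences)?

trace-distinct — witness ⟨cacc⟩

LTS(P): 5 reachable states
  u0 = rec X. c.a.(c.c.0 + (0 + 0 + (X + 0))) → =c=> u1
  u1 = a.(c.c.0 + (0 + 0 + ((rec X. c.a.(c.c.0 + (0 + 0 + (X + 0)))) + 0))) → =a=> u2
  u2 = c.c.0 + (0 + 0 + ((rec X. c.a.(c.c.0 + (0 + 0 + (X + 0)))) + 0)) → =c=> u1, =c=> u3
  u3 = c.0 → =c=> u4
  u4 = 0 → ∅
LTS(Q): 5 reachable states
  v0 = rec X. c.a.(c.b.0 + (0 + 0 + (X + 0))) → =c=> v1
  v1 = a.(c.b.0 + (0 + 0 + ((rec X. c.a.(c.b.0 + (0 + 0 + (X + 0)))) + 0))) → =a=> v2
  v2 = c.b.0 + (0 + 0 + ((rec X. c.a.(c.b.0 + (0 + 0 + (X + 0)))) + 0)) → =c=> v1, =c=> v3
  v3 = b.0 → =b=> v4
  v4 = 0 → ∅
Run σ = ⟨cacc⟩ on P: start {u0}
  step 1 (c): {u1}
  step 2 (a): {u2}
  step 3 (c): {u1, u3}
  step 4 (c): {u4}
  P completes σ.
Run σ = ⟨cacc⟩ on Q: start {v0}
  step 1 (c): {v1}
  step 2 (a): {v2}
  step 3 (c): {v1, v3}
  step 4 (c): ∅  — Q cannot continue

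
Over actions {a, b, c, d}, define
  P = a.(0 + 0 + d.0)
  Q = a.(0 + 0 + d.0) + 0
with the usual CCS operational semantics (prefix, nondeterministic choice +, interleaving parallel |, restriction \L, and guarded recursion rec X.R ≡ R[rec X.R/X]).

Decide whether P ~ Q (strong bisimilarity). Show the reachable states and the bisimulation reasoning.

YES

Reachable graph of P (3 states):
  s0 = a.(0 + 0 + d.0) has moves —a→ s1
  s1 = 0 + 0 + d.0 has moves —d→ s2
  s2 = 0 has moves deadlocked
Reachable graph of Q (3 states):
  t0 = a.(0 + 0 + d.0) + 0 has moves —a→ t1
  t1 = 0 + 0 + d.0 has moves —d→ t2
  t2 = 0 has moves deadlocked
Coarsest stable partition (strong bisimilarity classes):
  B0 = {s0, t0}
  B1 = {s1, t1}
  B2 = {s2, t2}
s0 ∈ B0, t0 ∈ B0 → same block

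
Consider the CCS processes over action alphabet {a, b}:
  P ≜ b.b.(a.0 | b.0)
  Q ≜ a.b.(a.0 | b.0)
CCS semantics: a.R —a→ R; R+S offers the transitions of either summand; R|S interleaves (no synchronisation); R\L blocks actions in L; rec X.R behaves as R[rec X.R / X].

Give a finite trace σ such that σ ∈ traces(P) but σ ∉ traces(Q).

b

LTS(P): 6 reachable states
  p0 = b.b.(a.0 | b.0) → —b→ p1
  p1 = b.(a.0 | b.0) → —b→ p2
  p2 = a.0 | b.0 → —a→ p3, —b→ p4
  p3 = 0 | b.0 → —b→ p5
  p4 = a.0 | 0 → —a→ p5
  p5 = 0 | 0 → (no moves)
LTS(Q): 6 reachable states
  q0 = a.b.(a.0 | b.0) → —a→ q1
  q1 = b.(a.0 | b.0) → —b→ q2
  q2 = a.0 | b.0 → —a→ q3, —b→ q4
  q3 = 0 | b.0 → —b→ q5
  q4 = a.0 | 0 → —a→ q5
  q5 = 0 | 0 → (no moves)
Trace ⟨b⟩ through P, begin at {p0}:
  after b @ step 1: {p1}
  ✓ P
Trace ⟨b⟩ through Q, begin at {q0}:
  after b @ step 1: ∅ (Q stuck)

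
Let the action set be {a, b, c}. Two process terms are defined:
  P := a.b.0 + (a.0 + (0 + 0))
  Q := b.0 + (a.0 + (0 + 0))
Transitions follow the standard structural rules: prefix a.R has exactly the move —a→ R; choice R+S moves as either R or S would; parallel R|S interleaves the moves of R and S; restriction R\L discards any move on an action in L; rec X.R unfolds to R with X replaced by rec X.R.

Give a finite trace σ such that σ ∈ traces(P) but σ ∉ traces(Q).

ab

LTS(P): 3 reachable states
  m0 = a.b.0 + (a.0 + (0 + 0)) has moves —a→ m1, —a→ m2
  m1 = 0 has moves (no moves)
  m2 = b.0 has moves —b→ m1
LTS(Q): 2 reachable states
  n0 = b.0 + (a.0 + (0 + 0)) has moves —a→ n1, —b→ n1
  n1 = 0 has moves (no moves)
Run σ = ⟨ab⟩ on P: start {m0}
  step 1 (a): {m1, m2}
  step 2 (b): {m1}
  ✓ P
Run σ = ⟨ab⟩ on Q: start {n0}
  step 1 (a): {n1}
  step 2 (b): ∅ (Q stuck)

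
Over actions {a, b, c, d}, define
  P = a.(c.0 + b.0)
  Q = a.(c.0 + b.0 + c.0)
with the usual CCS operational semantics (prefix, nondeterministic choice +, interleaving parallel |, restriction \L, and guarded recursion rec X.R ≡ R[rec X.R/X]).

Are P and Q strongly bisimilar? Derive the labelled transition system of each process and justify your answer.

P's transition system — 3 states:
  m0 = a.(c.0 + b.0) :: ··a··> m1
  m1 = c.0 + b.0 :: ··b··> m2, ··c··> m2
  m2 = 0 :: deadlocked
Q's transition system — 3 states:
  n0 = a.(c.0 + b.0 + c.0) :: ··a··> n1
  n1 = c.0 + b.0 + c.0 :: ··b··> n2, ··c··> n2
  n2 = 0 :: deadlocked
Coarsest stable partition (strong bisimilarity classes):
  B0 = {m0, n0}
  B1 = {m1, n1}
  B2 = {m2, n2}
m0 ∈ B0, n0 ∈ B0 → same block

bisimilar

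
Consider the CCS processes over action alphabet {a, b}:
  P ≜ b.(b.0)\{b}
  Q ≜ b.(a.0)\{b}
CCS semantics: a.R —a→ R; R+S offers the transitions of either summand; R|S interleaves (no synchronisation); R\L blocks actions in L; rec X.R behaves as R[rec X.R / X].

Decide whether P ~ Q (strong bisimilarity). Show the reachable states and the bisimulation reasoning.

P's transition system — 2 states:
  p0 = b.(b.0)\{b} ⊢ --b--▸ p1
  p1 = (b.0)\{b} ⊢ stopped
Q's transition system — 3 states:
  q0 = b.(a.0)\{b} ⊢ --b--▸ q1
  q1 = (a.0)\{b} ⊢ --a--▸ q2
  q2 = 0\{b} ⊢ stopped
Bisimilarity quotient blocks:
  B0 = {p0}
  B1 = {p1, q2}
  B2 = {q0}
  B3 = {q1}
p0 ∈ B0, q0 ∈ B2 → different blocks

P ≁ Q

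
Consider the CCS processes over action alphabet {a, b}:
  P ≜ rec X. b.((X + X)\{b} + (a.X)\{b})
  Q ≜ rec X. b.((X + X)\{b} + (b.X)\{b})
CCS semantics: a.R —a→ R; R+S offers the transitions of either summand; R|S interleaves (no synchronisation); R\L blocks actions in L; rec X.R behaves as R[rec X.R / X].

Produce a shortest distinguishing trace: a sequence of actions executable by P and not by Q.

Reachable graph of P (3 states):
  s0 = rec X. b.((X + X)\{b} + (a.X)\{b}) → ··b··> s1
  s1 = ((rec X. b.((X + X)\{b} + (a.X)\{b})) + (rec X. b.((X + X)\{b} + (a.X)\{b})))\{b} + (a.(rec X. b.((X + X)\{b} + (a.X)\{b})))\{b} → ··a··> s2
  s2 = (rec X. b.((X + X)\{b} + (a.X)\{b}))\{b} → deadlocked
Reachable graph of Q (2 states):
  t0 = rec X. b.((X + X)\{b} + (b.X)\{b}) → ··b··> t1
  t1 = ((rec X. b.((X + X)\{b} + (b.X)\{b})) + (rec X. b.((X + X)\{b} + (b.X)\{b})))\{b} + (b.(rec X. b.((X + X)\{b} + (b.X)\{b})))\{b} → deadlocked
Trace ⟨ba⟩ through P, begin at {s0}:
  step 1 (b): {s1}
  step 2 (a): {s2}
  — P admits the full trace.
Trace ⟨ba⟩ through Q, begin at {t0}:
  step 1 (b): {t1}
  step 2 (a): ∅ (Q stuck)

ba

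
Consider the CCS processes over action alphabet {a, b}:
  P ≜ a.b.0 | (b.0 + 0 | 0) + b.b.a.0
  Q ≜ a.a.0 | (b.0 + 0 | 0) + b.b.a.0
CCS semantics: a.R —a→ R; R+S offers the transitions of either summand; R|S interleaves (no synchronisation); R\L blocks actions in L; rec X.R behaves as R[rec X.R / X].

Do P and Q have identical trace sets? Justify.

LTS(P): 9 reachable states
  u0 = a.b.0 | (b.0 + 0 | 0) + b.b.a.0 | ··a··> u1, ··b··> u2, ··b··> u3
  u1 = b.0 | (b.0 + 0 | 0) | ··b··> u4, ··b··> u5
  u2 = a.b.0 | 0 | ··a··> u5
  u3 = b.a.0 | ··b··> u6
  u4 = 0 | (b.0 + 0 | 0) | ··b··> u7
  u5 = b.0 | 0 | ··b··> u7
  u6 = a.0 | ··a··> u8
  u7 = 0 | 0 | stopped
  u8 = 0 | stopped
LTS(Q): 9 reachable states
  v0 = a.a.0 | (b.0 + 0 | 0) + b.b.a.0 | ··a··> v1, ··b··> v2, ··b··> v3
  v1 = a.0 | (b.0 + 0 | 0) | ··a··> v4, ··b··> v5
  v2 = a.a.0 | 0 | ··a··> v5
  v3 = b.a.0 | ··b··> v6
  v4 = 0 | (b.0 + 0 | 0) | ··b··> v7
  v5 = a.0 | 0 | ··a··> v7
  v6 = a.0 | ··a··> v8
  v7 = 0 | 0 | stopped
  v8 = 0 | stopped
Run σ = ⟨abb⟩ on P: start {u0}
  step 1 (a): {u1}
  step 2 (b): {u4, u5}
  step 3 (b): {u7}
  P completes σ.
Run σ = ⟨abb⟩ on Q: start {v0}
  step 1 (a): {v1}
  step 2 (b): {v5}
  step 3 (b): ∅ (Q stuck)

trace-distinct — witness ⟨abb⟩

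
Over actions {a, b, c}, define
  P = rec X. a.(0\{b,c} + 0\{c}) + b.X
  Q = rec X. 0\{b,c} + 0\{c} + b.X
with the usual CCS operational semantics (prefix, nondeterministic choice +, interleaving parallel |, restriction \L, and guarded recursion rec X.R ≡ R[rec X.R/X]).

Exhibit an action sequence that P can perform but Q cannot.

a

Reachable graph of P (2 states):
  p0 = rec X. a.(0\{b,c} + 0\{c}) + b.X → --a--▸ p1, --b--▸ p0
  p1 = 0\{b,c} + 0\{c} → ∅
Reachable graph of Q (1 states):
  q0 = rec X. 0\{b,c} + 0\{c} + b.X → --b--▸ q0
Trace ⟨a⟩ through P, begin at {p0}:
  after a @ step 1: {p1}
  ✓ P
Trace ⟨a⟩ through Q, begin at {q0}:
  after a @ step 1: no successor for Q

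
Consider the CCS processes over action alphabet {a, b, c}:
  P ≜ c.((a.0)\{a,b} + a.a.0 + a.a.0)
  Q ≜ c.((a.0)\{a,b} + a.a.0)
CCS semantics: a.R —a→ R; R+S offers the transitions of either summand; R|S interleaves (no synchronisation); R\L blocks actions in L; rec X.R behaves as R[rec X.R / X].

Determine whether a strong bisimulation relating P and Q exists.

P ~ Q

Reachable graph of P (4 states):
  m0 = c.((a.0)\{a,b} + a.a.0 + a.a.0) ⊢ —c→ m1
  m1 = (a.0)\{a,b} + a.a.0 + a.a.0 ⊢ —a→ m2
  m2 = a.0 ⊢ —a→ m3
  m3 = 0 ⊢ ·
Reachable graph of Q (4 states):
  n0 = c.((a.0)\{a,b} + a.a.0) ⊢ —c→ n1
  n1 = (a.0)\{a,b} + a.a.0 ⊢ —a→ n2
  n2 = a.0 ⊢ —a→ n3
  n3 = 0 ⊢ ·
Bisimilarity quotient blocks:
  B0 = {m0, n0}
  B1 = {m1, n1}
  B2 = {m2, n2}
  B3 = {m3, n3}
m0 ∈ B0, n0 ∈ B0 → same block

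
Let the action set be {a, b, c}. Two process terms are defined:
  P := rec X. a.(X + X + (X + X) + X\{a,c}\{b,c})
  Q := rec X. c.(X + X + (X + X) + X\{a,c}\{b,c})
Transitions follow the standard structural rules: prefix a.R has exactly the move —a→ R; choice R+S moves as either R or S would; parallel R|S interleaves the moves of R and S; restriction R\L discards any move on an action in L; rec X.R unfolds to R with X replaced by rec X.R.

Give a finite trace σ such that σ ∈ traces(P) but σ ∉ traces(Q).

LTS(P): 2 reachable states
  u0 = rec X. a.(X + X + (X + X) + X\{a,c}\{b,c}) → --a--▸ u1
  u1 = (rec X. a.(X + X + (X + X) + X\{a,c}\{b,c})) + (rec X. a.(X + X + (X + X) + X\{a,c}\{b,c})) + ((rec X. a.(X + X + (X + X) + X\{a,c}\{b,c})) + (rec X. a.(X + X + (X + X) + X\{a,c}\{b,c}))) + (rec X. a.(X + X + (X + X) + X\{a,c}\{b,c}))\{a,c}\{b,c} → --a--▸ u1
LTS(Q): 2 reachable states
  v0 = rec X. c.(X + X + (X + X) + X\{a,c}\{b,c}) → --c--▸ v1
  v1 = (rec X. c.(X + X + (X + X) + X\{a,c}\{b,c})) + (rec X. c.(X + X + (X + X) + X\{a,c}\{b,c})) + ((rec X. c.(X + X + (X + X) + X\{a,c}\{b,c})) + (rec X. c.(X + X + (X + X) + X\{a,c}\{b,c}))) + (rec X. c.(X + X + (X + X) + X\{a,c}\{b,c}))\{a,c}\{b,c} → --c--▸ v1
Run σ = ⟨a⟩ on P: start {u0}
  [1] a ⇒ {u1}
  P completes σ.
Run σ = ⟨a⟩ on Q: start {v0}
  [1] a ⇒ ∅  — Q cannot continue

a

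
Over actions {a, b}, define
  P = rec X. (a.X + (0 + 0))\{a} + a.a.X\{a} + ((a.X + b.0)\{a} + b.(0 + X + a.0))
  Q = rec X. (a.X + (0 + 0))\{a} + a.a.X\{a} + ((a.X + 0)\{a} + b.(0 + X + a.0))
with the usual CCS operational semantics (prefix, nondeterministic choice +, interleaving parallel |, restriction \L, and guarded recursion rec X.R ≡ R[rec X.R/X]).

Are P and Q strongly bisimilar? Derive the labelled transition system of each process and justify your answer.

Reachable graph of P (8 states):
  u0 = rec X. (a.X + (0 + 0))\{a} + a.a.X\{a} + ((a.X + b.0)\{a} + b.(0 + X + a.0)) → ··a··> u1, ··b··> u2, ··b··> u3
  u1 = a.(rec X. (a.X + (0 + 0))\{a} + a.a.X\{a} + ((a.X + b.0)\{a} + b.(0 + X + a.0)))\{a} → ··a··> u4
  u2 = 0 + (rec X. (a.X + (0 + 0))\{a} + a.a.X\{a} + ((a.X + b.0)\{a} + b.(0 + X + a.0))) + a.0 → ··a··> u1, ··a··> u5, ··b··> u2, ··b··> u3
  u3 = 0\{a} → stopped
  u4 = (rec X. (a.X + (0 + 0))\{a} + a.a.X\{a} + ((a.X + b.0)\{a} + b.(0 + X + a.0)))\{a} → ··b··> u6, ··b··> u7
  u5 = 0 → stopped
  u6 = (0 + (rec X. (a.X + (0 + 0))\{a} + a.a.X\{a} + ((a.X + b.0)\{a} + b.(0 + X + a.0))) + a.0)\{a} → ··b··> u6, ··b··> u7
  u7 = 0\{a}\{a} → stopped
Reachable graph of Q (6 states):
  v0 = rec X. (a.X + (0 + 0))\{a} + a.a.X\{a} + ((a.X + 0)\{a} + b.(0 + X + a.0)) → ··a··> v1, ··b··> v2
  v1 = a.(rec X. (a.X + (0 + 0))\{a} + a.a.X\{a} + ((a.X + 0)\{a} + b.(0 + X + a.0)))\{a} → ··a··> v3
  v2 = 0 + (rec X. (a.X + (0 + 0))\{a} + a.a.X\{a} + ((a.X + 0)\{a} + b.(0 + X + a.0))) + a.0 → ··a··> v1, ··a··> v4, ··b··> v2
  v3 = (rec X. (a.X + (0 + 0))\{a} + a.a.X\{a} + ((a.X + 0)\{a} + b.(0 + X + a.0)))\{a} → ··b··> v5
  v4 = 0 → stopped
  v5 = (0 + (rec X. (a.X + (0 + 0))\{a} + a.a.X\{a} + ((a.X + 0)\{a} + b.(0 + X + a.0))) + a.0)\{a} → ··b··> v5
Partition-refinement fixed point:
  B0 = {u0}
  B1 = {u3, u5, u7, v4}
  B2 = {u2}
  B3 = {u1}
  B4 = {u4, u6}
  B5 = {v0}
  B6 = {v1}
  B7 = {v3, v5}
  B8 = {v2}
u0 ∈ B0, v0 ∈ B5 → different blocks

not bisimilar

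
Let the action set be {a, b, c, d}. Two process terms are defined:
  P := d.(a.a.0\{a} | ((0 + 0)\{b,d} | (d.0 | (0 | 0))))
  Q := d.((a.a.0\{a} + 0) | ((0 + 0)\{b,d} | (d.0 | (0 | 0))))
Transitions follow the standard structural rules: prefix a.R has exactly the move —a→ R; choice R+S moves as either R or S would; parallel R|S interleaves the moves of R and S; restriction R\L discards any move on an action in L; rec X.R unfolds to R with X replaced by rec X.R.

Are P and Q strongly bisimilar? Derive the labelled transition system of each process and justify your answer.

LTS(P): 7 reachable states
  p0 = d.(a.a.0\{a} | ((0 + 0)\{b,d} | (d.0 | (0 | 0)))) | —d→ p1
  p1 = a.a.0\{a} | ((0 + 0)\{b,d} | (d.0 | (0 | 0))) | —a→ p2, —d→ p3
  p2 = a.0\{a} | ((0 + 0)\{b,d} | (d.0 | (0 | 0))) | —a→ p4, —d→ p5
  p3 = a.a.0\{a} | ((0 + 0)\{b,d} | (0 | (0 | 0))) | —a→ p5
  p4 = 0\{a} | ((0 + 0)\{b,d} | (d.0 | (0 | 0))) | —d→ p6
  p5 = a.0\{a} | ((0 + 0)\{b,d} | (0 | (0 | 0))) | —a→ p6
  p6 = 0\{a} | ((0 + 0)\{b,d} | (0 | (0 | 0))) | ·
LTS(Q): 7 reachable states
  q0 = d.((a.a.0\{a} + 0) | ((0 + 0)\{b,d} | (d.0 | (0 | 0)))) | —d→ q1
  q1 = (a.a.0\{a} + 0) | ((0 + 0)\{b,d} | (d.0 | (0 | 0))) | —a→ q2, —d→ q3
  q2 = a.0\{a} | ((0 + 0)\{b,d} | (d.0 | (0 | 0))) | —a→ q4, —d→ q5
  q3 = (a.a.0\{a} + 0) | ((0 + 0)\{b,d} | (0 | (0 | 0))) | —a→ q5
  q4 = 0\{a} | ((0 + 0)\{b,d} | (d.0 | (0 | 0))) | —d→ q6
  q5 = a.0\{a} | ((0 + 0)\{b,d} | (0 | (0 | 0))) | —a→ q6
  q6 = 0\{a} | ((0 + 0)\{b,d} | (0 | (0 | 0))) | ·
Bisimilarity quotient blocks:
  B0 = {p0, q0}
  B1 = {p1, q1}
  B2 = {p3, q3}
  B3 = {p5, q5}
  B4 = {p6, q6}
  B5 = {p2, q2}
  B6 = {p4, q4}
p0 ∈ B0, q0 ∈ B0 → same block

YES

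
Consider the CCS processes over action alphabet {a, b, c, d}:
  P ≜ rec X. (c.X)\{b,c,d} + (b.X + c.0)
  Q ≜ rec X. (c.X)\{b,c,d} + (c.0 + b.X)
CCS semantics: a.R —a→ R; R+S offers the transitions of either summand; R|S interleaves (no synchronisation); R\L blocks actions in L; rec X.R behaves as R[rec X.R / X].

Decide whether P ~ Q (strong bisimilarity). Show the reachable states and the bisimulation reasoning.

YES

P's transition system — 2 states:
  p0 = rec X. (c.X)\{b,c,d} + (b.X + c.0) | ··b··> p0, ··c··> p1
  p1 = 0 | (no moves)
Q's transition system — 2 states:
  q0 = rec X. (c.X)\{b,c,d} + (c.0 + b.X) | ··b··> q0, ··c··> q1
  q1 = 0 | (no moves)
Bisimilarity quotient blocks:
  B0 = {p0, q0}
  B1 = {p1, q1}
p0 ∈ B0, q0 ∈ B0 → same block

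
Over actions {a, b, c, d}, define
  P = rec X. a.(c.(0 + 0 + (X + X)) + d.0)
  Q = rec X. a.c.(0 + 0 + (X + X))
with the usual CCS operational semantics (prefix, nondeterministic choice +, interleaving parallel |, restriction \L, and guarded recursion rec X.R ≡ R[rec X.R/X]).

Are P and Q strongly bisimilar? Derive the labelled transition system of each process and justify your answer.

P's transition system — 4 states:
  u0 = rec X. a.(c.(0 + 0 + (X + X)) + d.0) ⊢ -a-> u1
  u1 = c.(0 + 0 + ((rec X. a.(c.(0 + 0 + (X + X)) + d.0)) + (rec X. a.(c.(0 + 0 + (X + X)) + d.0)))) + d.0 ⊢ -c-> u2, -d-> u3
  u2 = 0 + 0 + ((rec X. a.(c.(0 + 0 + (X + X)) + d.0)) + (rec X. a.(c.(0 + 0 + (X + X)) + d.0))) ⊢ -a-> u1
  u3 = 0 ⊢ ∅
Q's transition system — 3 states:
  v0 = rec X. a.c.(0 + 0 + (X + X)) ⊢ -a-> v1
  v1 = c.(0 + 0 + ((rec X. a.c.(0 + 0 + (X + X))) + (rec X. a.c.(0 + 0 + (X + X))))) ⊢ -c-> v2
  v2 = 0 + 0 + ((rec X. a.c.(0 + 0 + (X + X))) + (rec X. a.c.(0 + 0 + (X + X)))) ⊢ -a-> v1
Bisimilarity quotient blocks:
  B0 = {u0, u2}
  B1 = {u1}
  B2 = {u3}
  B3 = {v0, v2}
  B4 = {v1}
u0 ∈ B0, v0 ∈ B3 → different blocks

P ≁ Q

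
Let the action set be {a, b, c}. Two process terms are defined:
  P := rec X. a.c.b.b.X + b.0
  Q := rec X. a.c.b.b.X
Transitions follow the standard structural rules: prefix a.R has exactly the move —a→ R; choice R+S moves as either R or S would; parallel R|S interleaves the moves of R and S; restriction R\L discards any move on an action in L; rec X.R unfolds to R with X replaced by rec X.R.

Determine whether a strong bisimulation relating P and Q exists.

not bisimilar

P's transition system — 5 states:
  u0 = rec X. a.c.b.b.X + b.0 ⊢ -a-> u1, -b-> u2
  u1 = c.b.b.(rec X. a.c.b.b.X + b.0) ⊢ -c-> u3
  u2 = 0 ⊢ stopped
  u3 = b.b.(rec X. a.c.b.b.X + b.0) ⊢ -b-> u4
  u4 = b.(rec X. a.c.b.b.X + b.0) ⊢ -b-> u0
Q's transition system — 4 states:
  v0 = rec X. a.c.b.b.X ⊢ -a-> v1
  v1 = c.b.b.(rec X. a.c.b.b.X) ⊢ -c-> v2
  v2 = b.b.(rec X. a.c.b.b.X) ⊢ -b-> v3
  v3 = b.(rec X. a.c.b.b.X) ⊢ -b-> v0
Bisimilarity quotient blocks:
  B0 = {u0}
  B1 = {u1}
  B2 = {u3}
  B3 = {u4}
  B4 = {u2}
  B5 = {v0}
  B6 = {v1}
  B7 = {v2}
  B8 = {v3}
u0 ∈ B0, v0 ∈ B5 → different blocks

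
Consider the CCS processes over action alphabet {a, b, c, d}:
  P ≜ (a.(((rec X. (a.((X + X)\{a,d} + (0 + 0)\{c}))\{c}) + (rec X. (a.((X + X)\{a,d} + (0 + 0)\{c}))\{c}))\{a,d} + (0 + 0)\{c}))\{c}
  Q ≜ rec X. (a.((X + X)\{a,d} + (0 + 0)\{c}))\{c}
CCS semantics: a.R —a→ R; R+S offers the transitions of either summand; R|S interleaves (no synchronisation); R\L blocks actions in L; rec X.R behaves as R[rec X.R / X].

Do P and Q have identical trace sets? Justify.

YES

LTS(P): 2 reachable states
  p0 = (a.(((rec X. (a.((X + X)\{a,d} + (0 + 0)\{c}))\{c}) + (rec X. (a.((X + X)\{a,d} + (0 + 0)\{c}))\{c}))\{a,d} + (0 + 0)\{c}))\{c} | =a=> p1
  p1 = (((rec X. (a.((X + X)\{a,d} + (0 + 0)\{c}))\{c}) + (rec X. (a.((X + X)\{a,d} + (0 + 0)\{c}))\{c}))\{a,d} + (0 + 0)\{c})\{c} | ∅
LTS(Q): 2 reachable states
  q0 = rec X. (a.((X + X)\{a,d} + (0 + 0)\{c}))\{c} | =a=> q1
  q1 = (((rec X. (a.((X + X)\{a,d} + (0 + 0)\{c}))\{c}) + (rec X. (a.((X + X)\{a,d} + (0 + 0)\{c}))\{c}))\{a,d} + (0 + 0)\{c})\{c} | ∅
Partition-refinement fixed point:
  B0 = {p0, q0}
  B1 = {p1, q1}
p0 ∈ B0, q0 ∈ B0 → same block
Bisimilar ⇒ trace-equivalent.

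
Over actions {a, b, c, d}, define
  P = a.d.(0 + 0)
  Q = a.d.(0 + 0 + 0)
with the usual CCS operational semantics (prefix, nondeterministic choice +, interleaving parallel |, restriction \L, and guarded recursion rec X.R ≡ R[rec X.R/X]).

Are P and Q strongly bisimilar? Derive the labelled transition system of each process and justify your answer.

YES

P's transition system — 3 states:
  m0 = a.d.(0 + 0) has moves ··a··> m1
  m1 = d.(0 + 0) has moves ··d··> m2
  m2 = 0 + 0 has moves ∅
Q's transition system — 3 states:
  n0 = a.d.(0 + 0 + 0) has moves ··a··> n1
  n1 = d.(0 + 0 + 0) has moves ··d··> n2
  n2 = 0 + 0 + 0 has moves ∅
Coarsest stable partition (strong bisimilarity classes):
  B0 = {m0, n0}
  B1 = {m1, n1}
  B2 = {m2, n2}
m0 ∈ B0, n0 ∈ B0 → same block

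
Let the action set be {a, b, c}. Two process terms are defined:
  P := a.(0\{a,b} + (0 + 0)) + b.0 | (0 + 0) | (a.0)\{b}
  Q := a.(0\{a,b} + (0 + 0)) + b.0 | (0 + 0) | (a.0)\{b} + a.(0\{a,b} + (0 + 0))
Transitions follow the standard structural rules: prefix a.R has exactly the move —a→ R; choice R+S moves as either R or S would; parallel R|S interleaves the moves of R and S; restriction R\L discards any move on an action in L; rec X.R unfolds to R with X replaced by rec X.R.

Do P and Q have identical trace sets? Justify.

LTS(P): 5 reachable states
  u0 = a.(0\{a,b} + (0 + 0)) + b.0 | (0 + 0) | (a.0)\{b} :: ··a··> u1, ··a··> u2, ··b··> u3
  u1 = 0\{a,b} + (0 + 0) :: (no moves)
  u2 = b.0 | (0 + 0) | 0\{b} :: ··b··> u4
  u3 = 0 | (0 + 0) | (a.0)\{b} :: ··a··> u4
  u4 = 0 | (0 + 0) | 0\{b} :: (no moves)
LTS(Q): 5 reachable states
  v0 = a.(0\{a,b} + (0 + 0)) + b.0 | (0 + 0) | (a.0)\{b} + a.(0\{a,b} + (0 + 0)) :: ··a··> v1, ··a··> v2, ··b··> v3
  v1 = 0\{a,b} + (0 + 0) :: (no moves)
  v2 = b.0 | (0 + 0) | 0\{b} :: ··b··> v4
  v3 = 0 | (0 + 0) | (a.0)\{b} :: ··a··> v4
  v4 = 0 | (0 + 0) | 0\{b} :: (no moves)
Bisimilarity quotient blocks:
  B0 = {u0, v0}
  B1 = {u1, u4, v1, v4}
  B2 = {u2, v2}
  B3 = {u3, v3}
u0 ∈ B0, v0 ∈ B0 → same block
Bisimilar ⇒ trace-equivalent.

YES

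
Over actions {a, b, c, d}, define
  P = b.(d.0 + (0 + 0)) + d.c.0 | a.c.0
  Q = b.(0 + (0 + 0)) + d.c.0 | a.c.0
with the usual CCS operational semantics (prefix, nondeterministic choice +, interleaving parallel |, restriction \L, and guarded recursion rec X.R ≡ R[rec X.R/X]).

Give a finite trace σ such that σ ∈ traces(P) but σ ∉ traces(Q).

LTS(P): 11 reachable states
  u0 = b.(d.0 + (0 + 0)) + d.c.0 | a.c.0 :: —a→ u1, —b→ u2, —d→ u3
  u1 = d.c.0 | c.0 :: —c→ u4, —d→ u5
  u2 = d.0 + (0 + 0) :: —d→ u6
  u3 = c.0 | a.c.0 :: —a→ u5, —c→ u7
  u4 = d.c.0 | 0 :: —d→ u8
  u5 = c.0 | c.0 :: —c→ u8, —c→ u9
  u6 = 0 :: stopped
  u7 = 0 | a.c.0 :: —a→ u9
  u8 = c.0 | 0 :: —c→ u10
  u9 = 0 | c.0 :: —c→ u10
  u10 = 0 | 0 :: stopped
LTS(Q): 10 reachable states
  v0 = b.(0 + (0 + 0)) + d.c.0 | a.c.0 :: —a→ v1, —b→ v2, —d→ v3
  v1 = d.c.0 | c.0 :: —c→ v4, —d→ v5
  v2 = 0 + (0 + 0) :: stopped
  v3 = c.0 | a.c.0 :: —a→ v5, —c→ v6
  v4 = d.c.0 | 0 :: —d→ v7
  v5 = c.0 | c.0 :: —c→ v7, —c→ v8
  v6 = 0 | a.c.0 :: —a→ v8
  v7 = c.0 | 0 :: —c→ v9
  v8 = 0 | c.0 :: —c→ v9
  v9 = 0 | 0 :: stopped
Trace ⟨bd⟩ through P, begin at {u0}:
  step 1 (b): {u2}
  step 2 (d): {u6}
  ✓ P
Trace ⟨bd⟩ through Q, begin at {v0}:
  step 1 (b): {v2}
  step 2 (d): ∅  — Q cannot continue

bd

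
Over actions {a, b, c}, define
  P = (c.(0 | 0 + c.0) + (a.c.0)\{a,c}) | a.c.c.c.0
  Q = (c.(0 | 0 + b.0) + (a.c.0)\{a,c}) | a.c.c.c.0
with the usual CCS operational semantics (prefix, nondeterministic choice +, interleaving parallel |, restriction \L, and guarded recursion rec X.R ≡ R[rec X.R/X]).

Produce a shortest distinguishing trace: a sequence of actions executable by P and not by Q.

cc

LTS(P): 15 reachable states
  u0 = (c.(0 | 0 + c.0) + (a.c.0)\{a,c}) | a.c.c.c.0 → ··a··> u1, ··c··> u2
  u1 = (c.(0 | 0 + c.0) + (a.c.0)\{a,c}) | c.c.c.0 → ··c··> u3, ··c··> u4
  u2 = (0 | 0 + c.0) | a.c.c.c.0 → ··a··> u3, ··c··> u5
  u3 = (0 | 0 + c.0) | c.c.c.0 → ··c··> u6, ··c··> u7
  u4 = (c.(0 | 0 + c.0) + (a.c.0)\{a,c}) | c.c.0 → ··c··> u6, ··c··> u8
  u5 = 0 | a.c.c.c.0 → ··a··> u7
  u6 = (0 | 0 + c.0) | c.c.0 → ··c··> u10, ··c··> u9
  u7 = 0 | c.c.c.0 → ··c··> u10
  u8 = (c.(0 | 0 + c.0) + (a.c.0)\{a,c}) | c.0 → ··c··> u11, ··c··> u9
  u9 = (0 | 0 + c.0) | c.0 → ··c··> u12, ··c··> u13
  u10 = 0 | c.c.0 → ··c··> u13
  u11 = (c.(0 | 0 + c.0) + (a.c.0)\{a,c}) | 0 → ··c··> u12
  u12 = (0 | 0 + c.0) | 0 → ··c··> u14
  u13 = 0 | c.0 → ··c··> u14
  u14 = 0 | 0 → (no moves)
LTS(Q): 15 reachable states
  v0 = (c.(0 | 0 + b.0) + (a.c.0)\{a,c}) | a.c.c.c.0 → ··a··> v1, ··c··> v2
  v1 = (c.(0 | 0 + b.0) + (a.c.0)\{a,c}) | c.c.c.0 → ··c··> v3, ··c··> v4
  v2 = (0 | 0 + b.0) | a.c.c.c.0 → ··a··> v3, ··b··> v5
  v3 = (0 | 0 + b.0) | c.c.c.0 → ··b··> v6, ··c··> v7
  v4 = (c.(0 | 0 + b.0) + (a.c.0)\{a,c}) | c.c.0 → ··c··> v7, ··c··> v8
  v5 = 0 | a.c.c.c.0 → ··a··> v6
  v6 = 0 | c.c.c.0 → ··c··> v9
  v7 = (0 | 0 + b.0) | c.c.0 → ··b··> v9, ··c··> v10
  v8 = (c.(0 | 0 + b.0) + (a.c.0)\{a,c}) | c.0 → ··c··> v10, ··c··> v11
  v9 = 0 | c.c.0 → ··c··> v12
  v10 = (0 | 0 + b.0) | c.0 → ··b··> v12, ··c··> v13
  v11 = (c.(0 | 0 + b.0) + (a.c.0)\{a,c}) | 0 → ··c··> v13
  v12 = 0 | c.0 → ··c··> v14
  v13 = (0 | 0 + b.0) | 0 → ··b··> v14
  v14 = 0 | 0 → (no moves)
Executing cc from P (initial set {u0}):
  step 1 (c): {u2}
  step 2 (c): {u5}
  P completes σ.
Executing cc from Q (initial set {v0}):
  step 1 (c): {v2}
  step 2 (c): ∅  — Q cannot continue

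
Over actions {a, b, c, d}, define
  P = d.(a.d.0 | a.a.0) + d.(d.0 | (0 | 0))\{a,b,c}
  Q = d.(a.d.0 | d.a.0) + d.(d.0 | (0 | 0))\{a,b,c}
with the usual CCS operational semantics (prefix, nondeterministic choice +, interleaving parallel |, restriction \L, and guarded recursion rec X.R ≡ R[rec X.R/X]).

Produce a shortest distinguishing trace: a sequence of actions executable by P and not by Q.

Reachable graph of P (12 states):
  m0 = d.(a.d.0 | a.a.0) + d.(d.0 | (0 | 0))\{a,b,c} ⊢ -d-> m1, -d-> m2
  m1 = (d.0 | (0 | 0))\{a,b,c} ⊢ -d-> m3
  m2 = a.d.0 | a.a.0 ⊢ -a-> m4, -a-> m5
  m3 = (0 | (0 | 0))\{a,b,c} ⊢ deadlocked
  m4 = a.d.0 | a.0 ⊢ -a-> m6, -a-> m7
  m5 = d.0 | a.a.0 ⊢ -a-> m7, -d-> m8
  m6 = a.d.0 | 0 ⊢ -a-> m9
  m7 = d.0 | a.0 ⊢ -a-> m9, -d-> m10
  m8 = 0 | a.a.0 ⊢ -a-> m10
  m9 = d.0 | 0 ⊢ -d-> m11
  m10 = 0 | a.0 ⊢ -a-> m11
  m11 = 0 | 0 ⊢ deadlocked
Reachable graph of Q (12 states):
  n0 = d.(a.d.0 | d.a.0) + d.(d.0 | (0 | 0))\{a,b,c} ⊢ -d-> n1, -d-> n2
  n1 = (d.0 | (0 | 0))\{a,b,c} ⊢ -d-> n3
  n2 = a.d.0 | d.a.0 ⊢ -a-> n4, -d-> n5
  n3 = (0 | (0 | 0))\{a,b,c} ⊢ deadlocked
  n4 = d.0 | d.a.0 ⊢ -d-> n6, -d-> n7
  n5 = a.d.0 | a.0 ⊢ -a-> n7, -a-> n8
  n6 = 0 | d.a.0 ⊢ -d-> n9
  n7 = d.0 | a.0 ⊢ -a-> n10, -d-> n9
  n8 = a.d.0 | 0 ⊢ -a-> n10
  n9 = 0 | a.0 ⊢ -a-> n11
  n10 = d.0 | 0 ⊢ -d-> n11
  n11 = 0 | 0 ⊢ deadlocked
Executing daa from P (initial set {m0}):
  after d @ step 1: {m1, m2}
  after a @ step 2: {m4, m5}
  after a @ step 3: {m6, m7}
  P completes σ.
Executing daa from Q (initial set {n0}):
  after d @ step 1: {n1, n2}
  after a @ step 2: {n4}
  after a @ step 3: ∅  — Q cannot continue

daa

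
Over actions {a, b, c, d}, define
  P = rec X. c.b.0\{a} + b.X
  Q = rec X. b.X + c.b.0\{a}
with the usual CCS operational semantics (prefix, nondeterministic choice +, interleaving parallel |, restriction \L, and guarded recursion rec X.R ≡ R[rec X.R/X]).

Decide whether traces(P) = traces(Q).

Reachable graph of P (3 states):
  s0 = rec X. c.b.0\{a} + b.X | ··b··> s0, ··c··> s1
  s1 = b.0\{a} | ··b··> s2
  s2 = 0\{a} | ∅
Reachable graph of Q (3 states):
  t0 = rec X. b.X + c.b.0\{a} | ··b··> t0, ··c··> t1
  t1 = b.0\{a} | ··b··> t2
  t2 = 0\{a} | ∅
Coarsest stable partition (strong bisimilarity classes):
  B0 = {s0, t0}
  B1 = {s1, t1}
  B2 = {s2, t2}
s0 ∈ B0, t0 ∈ B0 → same block
Bisimilar ⇒ trace-equivalent.

trace-equivalent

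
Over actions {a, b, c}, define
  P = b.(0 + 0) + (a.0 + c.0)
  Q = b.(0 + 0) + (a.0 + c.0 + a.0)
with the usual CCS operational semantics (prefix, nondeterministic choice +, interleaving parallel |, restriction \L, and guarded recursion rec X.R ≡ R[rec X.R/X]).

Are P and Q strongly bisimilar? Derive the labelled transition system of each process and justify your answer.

bisimilar

P's transition system — 3 states:
  m0 = b.(0 + 0) + (a.0 + c.0) :: --a--▸ m1, --b--▸ m2, --c--▸ m1
  m1 = 0 :: (no moves)
  m2 = 0 + 0 :: (no moves)
Q's transition system — 3 states:
  n0 = b.(0 + 0) + (a.0 + c.0 + a.0) :: --a--▸ n1, --b--▸ n2, --c--▸ n1
  n1 = 0 :: (no moves)
  n2 = 0 + 0 :: (no moves)
Partition-refinement fixed point:
  B0 = {m0, n0}
  B1 = {m1, m2, n1, n2}
m0 ∈ B0, n0 ∈ B0 → same block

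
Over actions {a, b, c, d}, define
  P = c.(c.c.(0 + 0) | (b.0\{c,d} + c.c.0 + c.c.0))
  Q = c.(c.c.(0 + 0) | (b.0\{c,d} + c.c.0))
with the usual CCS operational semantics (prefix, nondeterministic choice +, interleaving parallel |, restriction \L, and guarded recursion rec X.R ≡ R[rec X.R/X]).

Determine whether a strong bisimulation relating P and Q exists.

Reachable graph of P (13 states):
  u0 = c.(c.c.(0 + 0) | (b.0\{c,d} + c.c.0 + c.c.0)) | -c-> u1
  u1 = c.c.(0 + 0) | (b.0\{c,d} + c.c.0 + c.c.0) | -b-> u2, -c-> u3, -c-> u4
  u2 = c.c.(0 + 0) | 0\{c,d} | -c-> u5
  u3 = c.(0 + 0) | (b.0\{c,d} + c.c.0 + c.c.0) | -b-> u5, -c-> u6, -c-> u7
  u4 = c.c.(0 + 0) | c.0 | -c-> u7, -c-> u8
  u5 = c.(0 + 0) | 0\{c,d} | -c-> u9
  u6 = (0 + 0) | (b.0\{c,d} + c.c.0 + c.c.0) | -b-> u9, -c-> u10
  u7 = c.(0 + 0) | c.0 | -c-> u10, -c-> u11
  u8 = c.c.(0 + 0) | 0 | -c-> u11
  u9 = (0 + 0) | 0\{c,d} | deadlocked
  u10 = (0 + 0) | c.0 | -c-> u12
  u11 = c.(0 + 0) | 0 | -c-> u12
  u12 = (0 + 0) | 0 | deadlocked
Reachable graph of Q (13 states):
  v0 = c.(c.c.(0 + 0) | (b.0\{c,d} + c.c.0)) | -c-> v1
  v1 = c.c.(0 + 0) | (b.0\{c,d} + c.c.0) | -b-> v2, -c-> v3, -c-> v4
  v2 = c.c.(0 + 0) | 0\{c,d} | -c-> v5
  v3 = c.(0 + 0) | (b.0\{c,d} + c.c.0) | -b-> v5, -c-> v6, -c-> v7
  v4 = c.c.(0 + 0) | c.0 | -c-> v7, -c-> v8
  v5 = c.(0 + 0) | 0\{c,d} | -c-> v9
  v6 = (0 + 0) | (b.0\{c,d} + c.c.0) | -b-> v9, -c-> v10
  v7 = c.(0 + 0) | c.0 | -c-> v10, -c-> v11
  v8 = c.c.(0 + 0) | 0 | -c-> v11
  v9 = (0 + 0) | 0\{c,d} | deadlocked
  v10 = (0 + 0) | c.0 | -c-> v12
  v11 = c.(0 + 0) | 0 | -c-> v12
  v12 = (0 + 0) | 0 | deadlocked
Partition-refinement fixed point:
  B0 = {u0, v0}
  B1 = {u1, v1}
  B2 = {u2, u7, u8, v2, v7, v8}
  B3 = {u10, u11, u5, v10, v11, v5}
  B4 = {u12, u9, v12, v9}
  B5 = {u3, v3}
  B6 = {u6, v6}
  B7 = {u4, v4}
u0 ∈ B0, v0 ∈ B0 → same block

P ~ Q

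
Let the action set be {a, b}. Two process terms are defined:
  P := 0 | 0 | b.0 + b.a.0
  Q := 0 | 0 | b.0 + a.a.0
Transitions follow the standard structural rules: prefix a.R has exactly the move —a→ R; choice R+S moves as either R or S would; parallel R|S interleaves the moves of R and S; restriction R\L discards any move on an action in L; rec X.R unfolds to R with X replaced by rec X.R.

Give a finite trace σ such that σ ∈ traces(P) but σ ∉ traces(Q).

ba

LTS(P): 4 reachable states
  m0 = 0 | 0 | b.0 + b.a.0 :: -b-> m1, -b-> m2
  m1 = 0 | 0 | 0 :: (no moves)
  m2 = a.0 :: -a-> m3
  m3 = 0 :: (no moves)
LTS(Q): 4 reachable states
  n0 = 0 | 0 | b.0 + a.a.0 :: -a-> n1, -b-> n2
  n1 = a.0 :: -a-> n3
  n2 = 0 | 0 | 0 :: (no moves)
  n3 = 0 :: (no moves)
Executing ba from P (initial set {m0}):
  [1] b ⇒ {m1, m2}
  [2] a ⇒ {m3}
  — P admits the full trace.
Executing ba from Q (initial set {n0}):
  [1] b ⇒ {n2}
  [2] a ⇒ ∅  — Q cannot continue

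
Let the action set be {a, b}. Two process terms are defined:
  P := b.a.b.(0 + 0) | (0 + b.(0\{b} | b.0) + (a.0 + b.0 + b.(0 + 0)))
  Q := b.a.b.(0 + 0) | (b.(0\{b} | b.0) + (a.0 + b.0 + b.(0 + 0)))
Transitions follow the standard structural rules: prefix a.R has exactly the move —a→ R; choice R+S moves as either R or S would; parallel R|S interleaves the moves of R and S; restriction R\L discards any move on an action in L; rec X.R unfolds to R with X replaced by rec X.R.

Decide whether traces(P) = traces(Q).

YES

Reachable graph of P (20 states):
  s0 = b.a.b.(0 + 0) | (0 + b.(0\{b} | b.0) + (a.0 + b.0 + b.(0 + 0))) → —a→ s1, —b→ s1, —b→ s2, —b→ s3, —b→ s4
  s1 = b.a.b.(0 + 0) | 0 → —b→ s5
  s2 = a.b.(0 + 0) | (0 + b.(0\{b} | b.0) + (a.0 + b.0 + b.(0 + 0))) → —a→ s5, —a→ s6, —b→ s5, —b→ s7, —b→ s8
  s3 = b.a.b.(0 + 0) | (0 + 0) → —b→ s7
  s4 = b.a.b.(0 + 0) | (0\{b} | b.0) → —b→ s8, —b→ s9
  s5 = a.b.(0 + 0) | 0 → —a→ s10
  s6 = b.(0 + 0) | (0 + b.(0\{b} | b.0) + (a.0 + b.0 + b.(0 + 0))) → —a→ s10, —b→ s10, —b→ s11, —b→ s12, —b→ s13
  s7 = a.b.(0 + 0) | (0 + 0) → —a→ s12
  s8 = a.b.(0 + 0) | (0\{b} | b.0) → —a→ s13, —b→ s14
  s9 = b.a.b.(0 + 0) | (0\{b} | 0) → —b→ s14
  s10 = b.(0 + 0) | 0 → —b→ s15
  s11 = (0 + 0) | (0 + b.(0\{b} | b.0) + (a.0 + b.0 + b.(0 + 0))) → —a→ s15, —b→ s15, —b→ s16, —b→ s17
  s12 = b.(0 + 0) | (0 + 0) → —b→ s16
  s13 = b.(0 + 0) | (0\{b} | b.0) → —b→ s17, —b→ s18
  s14 = a.b.(0 + 0) | (0\{b} | 0) → —a→ s18
  s15 = (0 + 0) | 0 → ∅
  s16 = (0 + 0) | (0 + 0) → ∅
  s17 = (0 + 0) | (0\{b} | b.0) → —b→ s19
  s18 = b.(0 + 0) | (0\{b} | 0) → —b→ s19
  s19 = (0 + 0) | (0\{b} | 0) → ∅
Reachable graph of Q (20 states):
  t0 = b.a.b.(0 + 0) | (b.(0\{b} | b.0) + (a.0 + b.0 + b.(0 + 0))) → —a→ t1, —b→ t1, —b→ t2, —b→ t3, —b→ t4
  t1 = b.a.b.(0 + 0) | 0 → —b→ t5
  t2 = a.b.(0 + 0) | (b.(0\{b} | b.0) + (a.0 + b.0 + b.(0 + 0))) → —a→ t5, —a→ t6, —b→ t5, —b→ t7, —b→ t8
  t3 = b.a.b.(0 + 0) | (0 + 0) → —b→ t7
  t4 = b.a.b.(0 + 0) | (0\{b} | b.0) → —b→ t8, —b→ t9
  t5 = a.b.(0 + 0) | 0 → —a→ t10
  t6 = b.(0 + 0) | (b.(0\{b} | b.0) + (a.0 + b.0 + b.(0 + 0))) → —a→ t10, —b→ t10, —b→ t11, —b→ t12, —b→ t13
  t7 = a.b.(0 + 0) | (0 + 0) → —a→ t12
  t8 = a.b.(0 + 0) | (0\{b} | b.0) → —a→ t13, —b→ t14
  t9 = b.a.b.(0 + 0) | (0\{b} | 0) → —b→ t14
  t10 = b.(0 + 0) | 0 → —b→ t15
  t11 = (0 + 0) | (b.(0\{b} | b.0) + (a.0 + b.0 + b.(0 + 0))) → —a→ t15, —b→ t15, —b→ t16, —b→ t17
  t12 = b.(0 + 0) | (0 + 0) → —b→ t16
  t13 = b.(0 + 0) | (0\{b} | b.0) → —b→ t17, —b→ t18
  t14 = a.b.(0 + 0) | (0\{b} | 0) → —a→ t18
  t15 = (0 + 0) | 0 → ∅
  t16 = (0 + 0) | (0 + 0) → ∅
  t17 = (0 + 0) | (0\{b} | b.0) → —b→ t19
  t18 = b.(0 + 0) | (0\{b} | 0) → —b→ t19
  t19 = (0 + 0) | (0\{b} | 0) → ∅
Coarsest stable partition (strong bisimilarity classes):
  B0 = {s0, t0}
  B1 = {s2, t2}
  B2 = {s14, s5, s7, t14, t5, t7}
  B3 = {s10, s12, s17, s18, t10, t12, t17, t18}
  B4 = {s15, s16, s19, t15, t16, t19}
  B5 = {s8, t8}
  B6 = {s13, t13}
  B7 = {s6, t6}
  B8 = {s11, t11}
  B9 = {s4, t4}
  B10 = {s1, s3, s9, t1, t3, t9}
s0 ∈ B0, t0 ∈ B0 → same block
Bisimilar ⇒ trace-equivalent.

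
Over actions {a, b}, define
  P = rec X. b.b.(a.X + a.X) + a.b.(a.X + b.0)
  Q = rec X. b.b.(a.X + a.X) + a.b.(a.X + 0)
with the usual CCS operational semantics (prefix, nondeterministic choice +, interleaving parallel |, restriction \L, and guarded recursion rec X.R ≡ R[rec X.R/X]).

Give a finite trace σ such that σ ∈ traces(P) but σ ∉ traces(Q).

P's transition system — 6 states:
  p0 = rec X. b.b.(a.X + a.X) + a.b.(a.X + b.0) ⊢ -a-> p1, -b-> p2
  p1 = b.(a.(rec X. b.b.(a.X + a.X) + a.b.(a.X + b.0)) + b.0) ⊢ -b-> p3
  p2 = b.(a.(rec X. b.b.(a.X + a.X) + a.b.(a.X + b.0)) + a.(rec X. b.b.(a.X + a.X) + a.b.(a.X + b.0))) ⊢ -b-> p4
  p3 = a.(rec X. b.b.(a.X + a.X) + a.b.(a.X + b.0)) + b.0 ⊢ -a-> p0, -b-> p5
  p4 = a.(rec X. b.b.(a.X + a.X) + a.b.(a.X + b.0)) + a.(rec X. b.b.(a.X + a.X) + a.b.(a.X + b.0)) ⊢ -a-> p0
  p5 = 0 ⊢ stopped
Q's transition system — 5 states:
  q0 = rec X. b.b.(a.X + a.X) + a.b.(a.X + 0) ⊢ -a-> q1, -b-> q2
  q1 = b.(a.(rec X. b.b.(a.X + a.X) + a.b.(a.X + 0)) + 0) ⊢ -b-> q3
  q2 = b.(a.(rec X. b.b.(a.X + a.X) + a.b.(a.X + 0)) + a.(rec X. b.b.(a.X + a.X) + a.b.(a.X + 0))) ⊢ -b-> q4
  q3 = a.(rec X. b.b.(a.X + a.X) + a.b.(a.X + 0)) + 0 ⊢ -a-> q0
  q4 = a.(rec X. b.b.(a.X + a.X) + a.b.(a.X + 0)) + a.(rec X. b.b.(a.X + a.X) + a.b.(a.X + 0)) ⊢ -a-> q0
Executing abb from P (initial set {p0}):
  step 1 (a): {p1}
  step 2 (b): {p3}
  step 3 (b): {p5}
  ✓ P
Executing abb from Q (initial set {q0}):
  step 1 (a): {q1}
  step 2 (b): {q3}
  step 3 (b): ∅ (Q stuck)

abb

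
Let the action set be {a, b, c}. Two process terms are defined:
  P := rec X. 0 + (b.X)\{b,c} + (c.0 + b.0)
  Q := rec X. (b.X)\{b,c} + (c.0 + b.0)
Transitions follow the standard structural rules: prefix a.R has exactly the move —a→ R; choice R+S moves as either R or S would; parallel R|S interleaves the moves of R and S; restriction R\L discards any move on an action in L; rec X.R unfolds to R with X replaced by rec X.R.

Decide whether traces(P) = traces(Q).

traces(P) = traces(Q)

P's transition system — 2 states:
  u0 = rec X. 0 + (b.X)\{b,c} + (c.0 + b.0) → —b→ u1, —c→ u1
  u1 = 0 → deadlocked
Q's transition system — 2 states:
  v0 = rec X. (b.X)\{b,c} + (c.0 + b.0) → —b→ v1, —c→ v1
  v1 = 0 → deadlocked
Partition-refinement fixed point:
  B0 = {u0, v0}
  B1 = {u1, v1}
u0 ∈ B0, v0 ∈ B0 → same block
Bisimilar ⇒ trace-equivalent.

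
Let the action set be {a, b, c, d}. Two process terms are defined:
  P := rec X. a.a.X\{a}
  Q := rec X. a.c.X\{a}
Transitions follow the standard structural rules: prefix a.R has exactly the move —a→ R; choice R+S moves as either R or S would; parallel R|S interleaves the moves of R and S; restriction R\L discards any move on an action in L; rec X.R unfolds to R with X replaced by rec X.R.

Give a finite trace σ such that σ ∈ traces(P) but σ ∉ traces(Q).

aa

Reachable graph of P (3 states):
  p0 = rec X. a.a.X\{a} :: —a→ p1
  p1 = a.(rec X. a.a.X\{a})\{a} :: —a→ p2
  p2 = (rec X. a.a.X\{a})\{a} :: ·
Reachable graph of Q (3 states):
  q0 = rec X. a.c.X\{a} :: —a→ q1
  q1 = c.(rec X. a.c.X\{a})\{a} :: —c→ q2
  q2 = (rec X. a.c.X\{a})\{a} :: ·
Trace ⟨aa⟩ through P, begin at {p0}:
  [1] a ⇒ {p1}
  [2] a ⇒ {p2}
  — P admits the full trace.
Trace ⟨aa⟩ through Q, begin at {q0}:
  [1] a ⇒ {q1}
  [2] a ⇒ ∅  — Q cannot continue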